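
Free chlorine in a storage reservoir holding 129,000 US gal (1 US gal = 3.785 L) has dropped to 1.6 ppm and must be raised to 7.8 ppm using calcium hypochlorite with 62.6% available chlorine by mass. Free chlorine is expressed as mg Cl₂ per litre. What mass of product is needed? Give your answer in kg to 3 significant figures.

Volume: 129,000 US gal × 3.785 L/gal = 488,265 L.
Chlorine deficit: 7.8 − 1.6 = 6.2 ppm = 6.2 mg/L as Cl₂.
Cl₂ equivalent needed: 6.2 mg/L × 488,265 L = 3,027,000 mg = 3027 g.
Product at 62.6% available chlorine: 3027 / 0.626 = 4836 g.

4.84 kg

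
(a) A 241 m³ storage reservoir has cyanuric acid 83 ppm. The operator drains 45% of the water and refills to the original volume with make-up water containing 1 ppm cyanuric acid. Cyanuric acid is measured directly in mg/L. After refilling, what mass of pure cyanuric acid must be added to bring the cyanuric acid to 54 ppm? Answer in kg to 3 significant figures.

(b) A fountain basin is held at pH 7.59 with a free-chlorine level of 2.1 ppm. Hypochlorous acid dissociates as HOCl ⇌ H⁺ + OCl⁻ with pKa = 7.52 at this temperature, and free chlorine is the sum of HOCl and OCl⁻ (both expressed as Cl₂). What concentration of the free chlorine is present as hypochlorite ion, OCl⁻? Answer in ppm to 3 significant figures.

(a) 1.90 kg; (b) 1.13 ppm

(a) Volume: 241 m³ = 241,000 L.
(a) After draining 45% and refilling: 83 × 0.55 + 1 × 0.45 = 46.1 ppm.
(a) Deficit to target: 54 − 46.1 = 7.9 mg/L.
(a) Mass: 7.9 mg/L × 241,000 L = 1904 g cyanuric acid.

(b) [OCl⁻]/[HOCl] = 10^(pH − pKa) = 10^(7.59 − 7.52) = 10^0.07 = 1.175.
(b) Fraction as HOCl = 1 / (1 + 1.175) = 0.4598.
(b) OCl⁻ = (1 − 0.4598) × 2.1 ppm = 1.134 ppm.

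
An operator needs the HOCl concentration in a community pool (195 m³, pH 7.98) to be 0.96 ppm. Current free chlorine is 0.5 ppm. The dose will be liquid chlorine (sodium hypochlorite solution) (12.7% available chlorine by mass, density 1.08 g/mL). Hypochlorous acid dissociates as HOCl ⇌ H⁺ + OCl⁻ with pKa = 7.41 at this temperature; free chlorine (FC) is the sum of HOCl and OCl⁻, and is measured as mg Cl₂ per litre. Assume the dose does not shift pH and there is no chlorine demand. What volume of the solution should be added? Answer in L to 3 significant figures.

5.72 L

Volume: 195 m³ = 195,000 L.
[OCl⁻]/[HOCl] = 10^(pH − pKa) = 10^(7.98 − 7.41) = 3.715; fraction as HOCl = 1/(1 + 3.715) = 0.2121.
Free chlorine required for 0.96 ppm HOCl: 0.96 / 0.2121 = 4.527 ppm.
FC to add: 4.527 − 0.5 = 4.027 mg/L as Cl₂.
Cl₂ equivalent: 4.027 mg/L × 195,000 L = 785.2 g.
Product at 12.7% available Cl: 785.2 / 0.127 = 6183 g.
Volume: 6183 g ÷ 1.08 g/mL = 5725 mL.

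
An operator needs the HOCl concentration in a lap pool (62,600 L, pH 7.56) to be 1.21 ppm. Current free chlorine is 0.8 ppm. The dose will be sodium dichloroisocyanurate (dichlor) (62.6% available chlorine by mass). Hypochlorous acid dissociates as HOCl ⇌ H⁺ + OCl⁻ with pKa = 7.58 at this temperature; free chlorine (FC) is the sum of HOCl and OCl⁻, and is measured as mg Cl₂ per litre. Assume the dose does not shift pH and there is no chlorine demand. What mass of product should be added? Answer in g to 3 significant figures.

[OCl⁻]/[HOCl] = 10^(pH − pKa) = 10^(7.56 − 7.58) = 0.955; fraction as HOCl = 1/(1 + 0.955) = 0.5115.
Free chlorine required for 1.21 ppm HOCl: 1.21 / 0.5115 = 2.366 ppm.
FC to add: 2.366 − 0.8 = 1.566 mg/L as Cl₂.
Cl₂ equivalent: 1.566 mg/L × 62,600 L = 98 g.
Product at 62.6% available Cl: 98 / 0.626 = 156.6 g.

157 g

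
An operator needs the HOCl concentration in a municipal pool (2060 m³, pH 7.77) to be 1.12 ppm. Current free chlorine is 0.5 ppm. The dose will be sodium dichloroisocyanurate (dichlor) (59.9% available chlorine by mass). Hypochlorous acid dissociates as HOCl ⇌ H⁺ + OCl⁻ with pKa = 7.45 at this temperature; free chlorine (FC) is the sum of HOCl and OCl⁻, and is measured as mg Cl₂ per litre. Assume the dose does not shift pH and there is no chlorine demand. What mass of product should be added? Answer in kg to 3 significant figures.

Volume: 2060 m³ = 2,060,000 L.
[OCl⁻]/[HOCl] = 10^(pH − pKa) = 10^(7.77 − 7.45) = 2.089; fraction as HOCl = 1/(1 + 2.089) = 0.3237.
Free chlorine required for 1.12 ppm HOCl: 1.12 / 0.3237 = 3.46 ppm.
FC to add: 3.46 − 0.5 = 2.96 mg/L as Cl₂.
Cl₂ equivalent: 2.96 mg/L × 2,060,000 L = 6098 g.
Product at 59.9% available Cl: 6098 / 0.599 = 10,180 g.

10.2 kg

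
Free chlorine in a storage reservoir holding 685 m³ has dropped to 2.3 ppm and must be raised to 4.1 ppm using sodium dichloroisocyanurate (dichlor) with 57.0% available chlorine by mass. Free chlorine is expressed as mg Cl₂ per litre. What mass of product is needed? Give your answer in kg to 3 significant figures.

2.16 kg

Volume: 685 m³ = 685,000 L.
Chlorine deficit: 4.1 − 2.3 = 1.8 ppm = 1.8 mg/L as Cl₂.
Cl₂ equivalent needed: 1.8 mg/L × 685,000 L = 1,233,000 mg = 1233 g.
Product at 57.0% available chlorine: 1233 / 0.57 = 2163 g.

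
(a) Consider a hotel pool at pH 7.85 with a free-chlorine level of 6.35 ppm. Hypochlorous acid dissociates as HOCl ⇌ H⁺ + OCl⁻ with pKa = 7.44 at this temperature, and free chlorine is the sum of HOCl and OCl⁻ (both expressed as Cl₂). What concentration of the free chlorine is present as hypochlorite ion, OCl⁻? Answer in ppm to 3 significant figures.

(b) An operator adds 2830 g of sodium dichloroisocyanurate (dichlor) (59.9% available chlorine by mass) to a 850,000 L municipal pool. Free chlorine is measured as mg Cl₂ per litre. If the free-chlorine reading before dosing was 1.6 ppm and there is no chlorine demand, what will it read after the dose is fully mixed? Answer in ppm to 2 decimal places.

(a) 4.57 ppm; (b) 3.59 ppm

(a) [OCl⁻]/[HOCl] = 10^(pH − pKa) = 10^(7.85 − 7.44) = 10^0.41 = 2.57.
(a) Fraction as HOCl = 1 / (1 + 2.57) = 0.2801.
(a) OCl⁻ = (1 − 0.2801) × 6.35 ppm = 4.571 ppm.

(b) Available chlorine delivered: 2830 g × 0.599 = 1695 g as Cl₂.
(b) Concentration rise: 1695 g / 850,000 L = 1.994 mg/L = 1.99 ppm.
(b) Final FC: 1.6 + 1.99 = 3.59 ppm.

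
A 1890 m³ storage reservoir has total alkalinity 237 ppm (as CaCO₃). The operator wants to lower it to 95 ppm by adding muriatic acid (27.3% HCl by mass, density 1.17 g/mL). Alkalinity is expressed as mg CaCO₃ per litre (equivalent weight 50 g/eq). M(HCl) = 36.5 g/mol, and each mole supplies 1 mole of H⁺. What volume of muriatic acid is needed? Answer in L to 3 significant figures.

613 L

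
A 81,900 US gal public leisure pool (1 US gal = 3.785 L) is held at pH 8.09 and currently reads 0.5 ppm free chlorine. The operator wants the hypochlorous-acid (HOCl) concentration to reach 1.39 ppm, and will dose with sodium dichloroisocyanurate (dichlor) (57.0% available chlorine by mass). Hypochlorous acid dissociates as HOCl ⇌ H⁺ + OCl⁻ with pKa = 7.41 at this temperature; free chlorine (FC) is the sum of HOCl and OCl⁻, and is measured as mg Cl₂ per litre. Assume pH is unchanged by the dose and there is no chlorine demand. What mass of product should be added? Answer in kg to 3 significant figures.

4.10 kg

Volume: 81,900 US gal × 3.785 L/gal = 309,992 L.
[OCl⁻]/[HOCl] = 10^(pH − pKa) = 10^(8.09 − 7.41) = 4.786; fraction as HOCl = 1/(1 + 4.786) = 0.1728.
Free chlorine required for 1.39 ppm HOCl: 1.39 / 0.1728 = 8.043 ppm.
FC to add: 8.043 − 0.5 = 7.543 mg/L as Cl₂.
Cl₂ equivalent: 7.543 mg/L × 309,992 L = 2338 g.
Product at 57.0% available Cl: 2338 / 0.57 = 4102 g.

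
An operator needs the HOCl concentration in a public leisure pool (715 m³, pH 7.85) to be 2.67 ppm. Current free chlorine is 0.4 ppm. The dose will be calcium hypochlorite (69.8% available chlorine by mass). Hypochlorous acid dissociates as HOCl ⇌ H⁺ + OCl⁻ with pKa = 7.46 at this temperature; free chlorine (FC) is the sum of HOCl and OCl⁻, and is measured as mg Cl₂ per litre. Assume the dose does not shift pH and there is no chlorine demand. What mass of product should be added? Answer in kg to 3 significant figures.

Volume: 715 m³ = 715,000 L.
[OCl⁻]/[HOCl] = 10^(pH − pKa) = 10^(7.85 − 7.46) = 2.455; fraction as HOCl = 1/(1 + 2.455) = 0.2895.
Free chlorine required for 2.67 ppm HOCl: 2.67 / 0.2895 = 9.224 ppm.
FC to add: 9.224 − 0.4 = 8.824 mg/L as Cl₂.
Cl₂ equivalent: 8.824 mg/L × 715,000 L = 6309 g.
Product at 69.8% available Cl: 6309 / 0.698 = 9039 g.

9.04 kg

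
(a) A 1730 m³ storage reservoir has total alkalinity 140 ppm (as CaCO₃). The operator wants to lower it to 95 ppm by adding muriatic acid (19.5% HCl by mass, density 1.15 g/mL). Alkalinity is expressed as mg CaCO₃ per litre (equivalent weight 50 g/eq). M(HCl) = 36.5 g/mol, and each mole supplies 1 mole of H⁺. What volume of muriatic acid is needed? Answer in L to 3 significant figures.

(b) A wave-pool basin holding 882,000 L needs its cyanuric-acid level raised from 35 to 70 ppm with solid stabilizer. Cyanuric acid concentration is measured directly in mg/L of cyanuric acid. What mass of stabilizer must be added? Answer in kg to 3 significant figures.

(a) Volume: 1730 m³ = 1,730,000 L.
(a) Alkalinity to neutralize: (140 − 95) = 45 mg/L as CaCO₃ × 1,730,000 L = 77,850 g as CaCO₃.
(a) Equivalents of H⁺ required: 77,850 ÷ 50 g/eq = 1557 eq = 1557 mol HCl.
(a) Mass of HCl: 1557 × 36.5 = 56,830 g.
(a) Mass of 19.5% solution: 56,830 / 0.195 = 291,400 g.
(a) Volume: 291,400 g ÷ 1.15 g/mL = 253,400 mL.

(b) CYA to add: (70 − 35) = 35 mg/L × 882,000 L = 30,870 g cyanuric acid.

(a) 253 L; (b) 30.9 kg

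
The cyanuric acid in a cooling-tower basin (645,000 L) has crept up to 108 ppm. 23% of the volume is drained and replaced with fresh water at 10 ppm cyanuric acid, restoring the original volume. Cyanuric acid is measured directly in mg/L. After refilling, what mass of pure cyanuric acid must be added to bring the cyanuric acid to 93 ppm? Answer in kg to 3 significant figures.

After draining 23% and refilling: 108 × 0.77 + 10 × 0.23 = 85.46 ppm.
Deficit to target: 93 − 85.46 = 7.54 mg/L.
Mass: 7.54 mg/L × 645,000 L = 4863 g cyanuric acid.

4.86 kg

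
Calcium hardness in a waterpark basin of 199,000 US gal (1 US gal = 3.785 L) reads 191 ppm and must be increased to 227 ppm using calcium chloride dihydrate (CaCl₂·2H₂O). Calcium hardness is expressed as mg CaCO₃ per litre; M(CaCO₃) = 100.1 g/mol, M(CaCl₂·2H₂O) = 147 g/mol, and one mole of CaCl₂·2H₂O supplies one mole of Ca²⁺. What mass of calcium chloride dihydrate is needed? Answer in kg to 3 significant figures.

Volume: 199,000 US gal × 3.785 L/gal = 753,215 L.
Hardness to add: (227 − 191) = 36 mg/L as CaCO₃ × 753,215 L = 27,120 g as CaCO₃.
Moles of Ca²⁺ (1 mol Ca²⁺ ≡ 1 mol CaCO₃): 27,120 / 100.1 g/mol = 270.9 mol.
Mass of CaCl₂·2H₂O: 270.9 × 147 = 39,820 g.

39.8 kg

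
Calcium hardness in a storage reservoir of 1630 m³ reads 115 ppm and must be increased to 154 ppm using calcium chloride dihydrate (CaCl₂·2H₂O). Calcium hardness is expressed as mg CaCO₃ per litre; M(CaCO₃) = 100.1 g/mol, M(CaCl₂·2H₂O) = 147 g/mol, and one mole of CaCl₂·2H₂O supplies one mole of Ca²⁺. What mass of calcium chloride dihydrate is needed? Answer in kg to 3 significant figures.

93.4 kg

Volume: 1630 m³ = 1,630,000 L.
Hardness to add: (154 − 115) = 39 mg/L as CaCO₃ × 1,630,000 L = 63,570 g as CaCO₃.
Moles of Ca²⁺ (1 mol Ca²⁺ ≡ 1 mol CaCO₃): 63,570 / 100.1 g/mol = 635.1 mol.
Mass of CaCl₂·2H₂O: 635.1 × 147 = 93,350 g.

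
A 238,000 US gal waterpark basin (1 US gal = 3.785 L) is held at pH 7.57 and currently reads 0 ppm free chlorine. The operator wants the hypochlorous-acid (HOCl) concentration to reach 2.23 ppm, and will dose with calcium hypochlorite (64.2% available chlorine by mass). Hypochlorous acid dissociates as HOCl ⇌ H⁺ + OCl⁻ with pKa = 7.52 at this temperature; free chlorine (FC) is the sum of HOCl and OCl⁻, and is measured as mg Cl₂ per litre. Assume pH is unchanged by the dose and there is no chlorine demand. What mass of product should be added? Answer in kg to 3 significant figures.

6.64 kg

Volume: 238,000 US gal × 3.785 L/gal = 900,830 L.
[OCl⁻]/[HOCl] = 10^(pH − pKa) = 10^(7.57 − 7.52) = 1.122; fraction as HOCl = 1/(1 + 1.122) = 0.4712.
Free chlorine required for 2.23 ppm HOCl: 2.23 / 0.4712 = 4.732 ppm.
FC to add: 4.732 − 0 = 4.732 mg/L as Cl₂.
Cl₂ equivalent: 4.732 mg/L × 900,830 L = 4263 g.
Product at 64.2% available Cl: 4263 / 0.642 = 6640 g.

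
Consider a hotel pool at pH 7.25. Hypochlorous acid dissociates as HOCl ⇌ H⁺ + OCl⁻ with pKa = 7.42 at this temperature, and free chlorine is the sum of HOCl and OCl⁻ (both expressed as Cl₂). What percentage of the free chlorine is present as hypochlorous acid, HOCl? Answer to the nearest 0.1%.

59.7%

[OCl⁻]/[HOCl] = 10^(pH − pKa) = 10^(7.25 − 7.42) = 10^-0.17 = 0.6761.
Fraction as HOCl = 1 / (1 + 0.6761) = 0.5966.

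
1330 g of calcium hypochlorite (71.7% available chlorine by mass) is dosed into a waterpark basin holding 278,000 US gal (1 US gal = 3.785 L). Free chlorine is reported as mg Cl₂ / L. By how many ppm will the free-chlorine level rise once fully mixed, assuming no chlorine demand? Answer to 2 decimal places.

0.91 ppm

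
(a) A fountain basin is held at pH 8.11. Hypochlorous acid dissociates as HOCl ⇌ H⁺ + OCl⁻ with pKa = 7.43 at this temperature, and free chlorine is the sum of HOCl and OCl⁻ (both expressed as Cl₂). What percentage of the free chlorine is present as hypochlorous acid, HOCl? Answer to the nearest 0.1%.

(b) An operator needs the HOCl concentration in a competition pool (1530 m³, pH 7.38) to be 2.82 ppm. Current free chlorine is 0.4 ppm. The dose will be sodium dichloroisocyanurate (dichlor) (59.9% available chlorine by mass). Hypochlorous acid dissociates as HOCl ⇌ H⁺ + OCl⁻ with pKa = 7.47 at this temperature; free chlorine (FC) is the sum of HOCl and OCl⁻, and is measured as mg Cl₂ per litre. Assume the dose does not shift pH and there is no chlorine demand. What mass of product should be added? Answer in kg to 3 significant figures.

(a) 17.3%; (b) 12.0 kg

(a) [OCl⁻]/[HOCl] = 10^(pH − pKa) = 10^(8.11 − 7.43) = 10^0.68 = 4.786.
(a) Fraction as HOCl = 1 / (1 + 4.786) = 0.1728.

(b) Volume: 1530 m³ = 1,530,000 L.
(b) [OCl⁻]/[HOCl] = 10^(pH − pKa) = 10^(7.38 − 7.47) = 0.8128; fraction as HOCl = 1/(1 + 0.8128) = 0.5516.
(b) Free chlorine required for 2.82 ppm HOCl: 2.82 / 0.5516 = 5.112 ppm.
(b) FC to add: 5.112 − 0.4 = 4.712 mg/L as Cl₂.
(b) Cl₂ equivalent: 4.712 mg/L × 1,530,000 L = 7210 g.
(b) Product at 59.9% available Cl: 7210 / 0.599 = 12,040 g.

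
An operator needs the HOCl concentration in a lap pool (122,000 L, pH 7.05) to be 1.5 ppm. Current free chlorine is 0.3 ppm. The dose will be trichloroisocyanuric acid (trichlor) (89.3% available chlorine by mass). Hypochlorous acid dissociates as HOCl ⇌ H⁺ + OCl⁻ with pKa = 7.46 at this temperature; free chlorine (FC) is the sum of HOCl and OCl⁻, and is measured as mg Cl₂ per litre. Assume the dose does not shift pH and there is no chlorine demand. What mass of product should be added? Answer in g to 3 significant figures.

[OCl⁻]/[HOCl] = 10^(pH − pKa) = 10^(7.05 − 7.46) = 0.389; fraction as HOCl = 1/(1 + 0.389) = 0.7199.
Free chlorine required for 1.5 ppm HOCl: 1.5 / 0.7199 = 2.084 ppm.
FC to add: 2.084 − 0.3 = 1.784 mg/L as Cl₂.
Cl₂ equivalent: 1.784 mg/L × 122,000 L = 217.6 g.
Product at 89.3% available Cl: 217.6 / 0.893 = 243.7 g.

244 g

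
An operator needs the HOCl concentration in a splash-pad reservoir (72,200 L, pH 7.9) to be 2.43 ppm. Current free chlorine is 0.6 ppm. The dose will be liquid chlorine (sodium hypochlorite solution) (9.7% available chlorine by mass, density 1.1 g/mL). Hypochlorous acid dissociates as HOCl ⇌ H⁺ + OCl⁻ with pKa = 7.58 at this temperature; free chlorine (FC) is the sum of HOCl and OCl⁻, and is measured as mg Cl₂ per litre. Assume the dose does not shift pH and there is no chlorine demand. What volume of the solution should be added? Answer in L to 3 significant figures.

[OCl⁻]/[HOCl] = 10^(pH − pKa) = 10^(7.9 − 7.58) = 2.089; fraction as HOCl = 1/(1 + 2.089) = 0.3237.
Free chlorine required for 2.43 ppm HOCl: 2.43 / 0.3237 = 7.507 ppm.
FC to add: 7.507 − 0.6 = 6.907 mg/L as Cl₂.
Cl₂ equivalent: 6.907 mg/L × 72,200 L = 498.7 g.
Product at 9.7% available Cl: 498.7 / 0.097 = 5141 g.
Volume: 5141 g ÷ 1.1 g/mL = 4674 mL.

4.67 L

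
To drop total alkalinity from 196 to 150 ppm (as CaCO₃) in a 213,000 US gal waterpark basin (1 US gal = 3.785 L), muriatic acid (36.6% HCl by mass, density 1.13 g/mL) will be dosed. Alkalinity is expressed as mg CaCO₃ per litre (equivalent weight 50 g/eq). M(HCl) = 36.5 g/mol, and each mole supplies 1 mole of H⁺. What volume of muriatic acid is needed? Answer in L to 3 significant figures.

Volume: 213,000 US gal × 3.785 L/gal = 806,205 L.
Alkalinity to neutralize: (196 − 150) = 46 mg/L as CaCO₃ × 806,205 L = 37,090 g as CaCO₃.
Equivalents of H⁺ required: 37,090 ÷ 50 g/eq = 741.7 eq = 741.7 mol HCl.
Mass of HCl: 741.7 × 36.5 = 27,070 g.
Mass of 36.6% solution: 27,070 / 0.366 = 73,970 g.
Volume: 73,970 g ÷ 1.13 g/mL = 65,460 mL.

65.5 L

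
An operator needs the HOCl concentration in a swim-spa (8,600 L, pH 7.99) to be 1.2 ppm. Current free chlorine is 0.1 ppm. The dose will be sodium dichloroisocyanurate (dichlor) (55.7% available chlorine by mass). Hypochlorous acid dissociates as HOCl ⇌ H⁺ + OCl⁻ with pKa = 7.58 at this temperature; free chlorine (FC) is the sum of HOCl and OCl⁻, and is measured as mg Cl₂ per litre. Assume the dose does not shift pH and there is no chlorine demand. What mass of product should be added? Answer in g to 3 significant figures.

64.6 g

[OCl⁻]/[HOCl] = 10^(pH − pKa) = 10^(7.99 − 7.58) = 2.57; fraction as HOCl = 1/(1 + 2.57) = 0.2801.
Free chlorine required for 1.2 ppm HOCl: 1.2 / 0.2801 = 4.284 ppm.
FC to add: 4.284 − 0.1 = 4.184 mg/L as Cl₂.
Cl₂ equivalent: 4.184 mg/L × 8,600 L = 35.99 g.
Product at 55.7% available Cl: 35.99 / 0.557 = 64.61 g.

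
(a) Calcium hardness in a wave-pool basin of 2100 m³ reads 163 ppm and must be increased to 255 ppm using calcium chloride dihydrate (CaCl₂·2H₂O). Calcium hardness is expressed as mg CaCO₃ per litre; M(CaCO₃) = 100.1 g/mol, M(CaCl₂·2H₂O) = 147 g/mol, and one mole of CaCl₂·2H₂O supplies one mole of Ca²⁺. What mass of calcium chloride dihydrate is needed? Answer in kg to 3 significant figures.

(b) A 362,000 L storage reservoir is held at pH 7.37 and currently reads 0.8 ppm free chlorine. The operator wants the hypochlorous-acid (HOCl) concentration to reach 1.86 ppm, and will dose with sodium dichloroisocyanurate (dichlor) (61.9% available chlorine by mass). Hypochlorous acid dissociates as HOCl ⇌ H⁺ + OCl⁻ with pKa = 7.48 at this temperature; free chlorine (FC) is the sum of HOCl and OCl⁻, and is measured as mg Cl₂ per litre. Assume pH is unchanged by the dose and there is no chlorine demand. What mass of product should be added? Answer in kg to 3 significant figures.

(a) 284 kg; (b) 1.46 kg

(a) Volume: 2100 m³ = 2,100,000 L.
(a) Hardness to add: (255 − 163) = 92 mg/L as CaCO₃ × 2,100,000 L = 193,200 g as CaCO₃.
(a) Moles of Ca²⁺ (1 mol Ca²⁺ ≡ 1 mol CaCO₃): 193,200 / 100.1 g/mol = 1930 mol.
(a) Mass of CaCl₂·2H₂O: 1930 × 147 = 283,700 g.

(b) [OCl⁻]/[HOCl] = 10^(pH − pKa) = 10^(7.37 − 7.48) = 0.7762; fraction as HOCl = 1/(1 + 0.7762) = 0.563.
(b) Free chlorine required for 1.86 ppm HOCl: 1.86 / 0.563 = 3.304 ppm.
(b) FC to add: 3.304 − 0.8 = 2.504 mg/L as Cl₂.
(b) Cl₂ equivalent: 2.504 mg/L × 362,000 L = 906.4 g.
(b) Product at 61.9% available Cl: 906.4 / 0.619 = 1464 g.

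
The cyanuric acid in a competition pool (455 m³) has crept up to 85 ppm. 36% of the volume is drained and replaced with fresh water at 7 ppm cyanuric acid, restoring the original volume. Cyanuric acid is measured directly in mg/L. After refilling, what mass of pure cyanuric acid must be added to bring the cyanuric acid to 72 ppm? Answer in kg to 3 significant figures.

Volume: 455 m³ = 455,000 L.
After draining 36% and refilling: 85 × 0.64 + 7 × 0.36 = 56.92 ppm.
Deficit to target: 72 − 56.92 = 15.08 mg/L.
Mass: 15.08 mg/L × 455,000 L = 6861 g cyanuric acid.

6.86 kg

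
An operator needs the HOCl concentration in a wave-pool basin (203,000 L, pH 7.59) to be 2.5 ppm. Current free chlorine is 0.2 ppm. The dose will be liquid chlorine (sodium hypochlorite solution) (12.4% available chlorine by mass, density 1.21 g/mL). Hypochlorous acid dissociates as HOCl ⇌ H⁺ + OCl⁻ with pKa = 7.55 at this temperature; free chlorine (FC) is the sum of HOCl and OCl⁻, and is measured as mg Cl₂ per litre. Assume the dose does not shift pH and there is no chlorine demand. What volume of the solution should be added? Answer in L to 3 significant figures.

6.82 L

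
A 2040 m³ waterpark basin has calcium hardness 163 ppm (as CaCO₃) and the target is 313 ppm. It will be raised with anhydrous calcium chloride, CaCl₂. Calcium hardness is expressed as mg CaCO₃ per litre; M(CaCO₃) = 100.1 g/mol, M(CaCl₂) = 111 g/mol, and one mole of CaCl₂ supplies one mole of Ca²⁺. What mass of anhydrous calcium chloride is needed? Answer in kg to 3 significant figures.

Volume: 2040 m³ = 2,040,000 L.
Hardness to add: (313 − 163) = 150 mg/L as CaCO₃ × 2,040,000 L = 306,000 g as CaCO₃.
Moles of Ca²⁺ (1 mol Ca²⁺ ≡ 1 mol CaCO₃): 306,000 / 100.1 g/mol = 3057 mol.
Mass of CaCl₂: 3057 × 111 = 339,300 g.

339 kg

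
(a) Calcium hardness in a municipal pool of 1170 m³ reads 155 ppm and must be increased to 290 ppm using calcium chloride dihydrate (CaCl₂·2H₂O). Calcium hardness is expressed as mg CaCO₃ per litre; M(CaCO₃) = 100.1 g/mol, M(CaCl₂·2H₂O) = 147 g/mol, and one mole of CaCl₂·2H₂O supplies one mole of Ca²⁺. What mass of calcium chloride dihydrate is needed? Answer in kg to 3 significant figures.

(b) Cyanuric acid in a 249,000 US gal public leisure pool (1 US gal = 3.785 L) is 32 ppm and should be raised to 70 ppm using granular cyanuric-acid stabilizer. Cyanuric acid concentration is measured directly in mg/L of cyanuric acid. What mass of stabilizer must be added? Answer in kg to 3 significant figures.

(a) 232 kg; (b) 35.8 kg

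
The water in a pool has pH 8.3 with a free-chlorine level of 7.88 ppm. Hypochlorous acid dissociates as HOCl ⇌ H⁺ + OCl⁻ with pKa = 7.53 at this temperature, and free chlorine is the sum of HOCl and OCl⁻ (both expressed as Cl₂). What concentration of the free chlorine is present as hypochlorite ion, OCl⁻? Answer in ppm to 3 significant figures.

6.74 ppm

[OCl⁻]/[HOCl] = 10^(pH − pKa) = 10^(8.3 − 7.53) = 10^0.77 = 5.888.
Fraction as HOCl = 1 / (1 + 5.888) = 0.1452.
OCl⁻ = (1 − 0.1452) × 7.88 ppm = 6.736 ppm.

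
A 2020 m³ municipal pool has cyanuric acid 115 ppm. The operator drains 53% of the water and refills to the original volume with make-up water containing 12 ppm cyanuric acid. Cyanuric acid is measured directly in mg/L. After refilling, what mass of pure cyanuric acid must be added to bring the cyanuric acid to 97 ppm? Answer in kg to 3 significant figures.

Volume: 2020 m³ = 2,020,000 L.
After draining 53% and refilling: 115 × 0.47 + 12 × 0.53 = 60.41 ppm.
Deficit to target: 97 − 60.41 = 36.59 mg/L.
Mass: 36.59 mg/L × 2,020,000 L = 73,910 g cyanuric acid.

73.9 kg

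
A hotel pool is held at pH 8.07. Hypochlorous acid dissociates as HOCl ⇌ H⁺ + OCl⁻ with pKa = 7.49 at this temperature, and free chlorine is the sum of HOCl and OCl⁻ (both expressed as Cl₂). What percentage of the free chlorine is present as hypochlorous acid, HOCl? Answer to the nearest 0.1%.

20.8%

[OCl⁻]/[HOCl] = 10^(pH − pKa) = 10^(8.07 − 7.49) = 10^0.58 = 3.802.
Fraction as HOCl = 1 / (1 + 3.802) = 0.2083.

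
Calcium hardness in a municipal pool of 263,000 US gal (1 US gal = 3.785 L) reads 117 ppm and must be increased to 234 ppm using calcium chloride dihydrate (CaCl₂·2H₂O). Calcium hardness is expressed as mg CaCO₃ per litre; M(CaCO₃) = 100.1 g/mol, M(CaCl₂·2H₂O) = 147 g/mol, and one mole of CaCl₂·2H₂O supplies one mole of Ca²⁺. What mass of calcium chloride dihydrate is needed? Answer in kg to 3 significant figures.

171 kg

Volume: 263,000 US gal × 3.785 L/gal = 995,455 L.
Hardness to add: (234 − 117) = 117 mg/L as CaCO₃ × 995,455 L = 116,500 g as CaCO₃.
Moles of Ca²⁺ (1 mol Ca²⁺ ≡ 1 mol CaCO₃): 116,500 / 100.1 g/mol = 1164 mol.
Mass of CaCl₂·2H₂O: 1164 × 147 = 171,000 g.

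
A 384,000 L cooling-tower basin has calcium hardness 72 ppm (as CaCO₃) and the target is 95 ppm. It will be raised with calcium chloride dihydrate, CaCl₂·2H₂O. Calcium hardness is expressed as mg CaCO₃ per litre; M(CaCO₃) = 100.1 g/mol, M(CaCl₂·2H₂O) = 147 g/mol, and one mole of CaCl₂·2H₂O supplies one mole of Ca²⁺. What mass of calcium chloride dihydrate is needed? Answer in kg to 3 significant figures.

13.0 kg

Hardness to add: (95 − 72) = 23 mg/L as CaCO₃ × 384,000 L = 8832 g as CaCO₃.
Moles of Ca²⁺ (1 mol Ca²⁺ ≡ 1 mol CaCO₃): 8832 / 100.1 g/mol = 88.23 mol.
Mass of CaCl₂·2H₂O: 88.23 × 147 = 12,970 g.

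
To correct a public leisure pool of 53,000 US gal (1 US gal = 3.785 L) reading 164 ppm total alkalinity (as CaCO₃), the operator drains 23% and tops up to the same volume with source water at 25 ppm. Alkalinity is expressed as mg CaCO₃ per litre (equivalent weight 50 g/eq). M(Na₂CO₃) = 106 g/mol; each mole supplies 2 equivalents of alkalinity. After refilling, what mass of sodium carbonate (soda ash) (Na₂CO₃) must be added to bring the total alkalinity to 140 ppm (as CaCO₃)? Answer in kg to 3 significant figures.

1.69 kg

Volume: 53,000 US gal × 3.785 L/gal = 200,605 L.
After draining 23% and refilling: 164 × 0.77 + 25 × 0.23 = 132.03 ppm.
Deficit to target: 140 − 132.03 = 7.97 mg/L.
As CaCO₃: 7.97 mg/L × 200,605 L = 1599 g; ÷ 50 g/eq ÷ 2 = 15.99 mol Na₂CO₃.
Mass: 15.99 × 106 = 1695 g.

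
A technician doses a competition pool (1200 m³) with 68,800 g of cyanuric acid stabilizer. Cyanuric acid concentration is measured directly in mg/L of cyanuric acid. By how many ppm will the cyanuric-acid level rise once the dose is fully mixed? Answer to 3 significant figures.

57.3 ppm

Volume: 1200 m³ = 1,200,000 L.
Rise: 68,800 g / 1,200,000 L × 1000 = 57.33 mg/L.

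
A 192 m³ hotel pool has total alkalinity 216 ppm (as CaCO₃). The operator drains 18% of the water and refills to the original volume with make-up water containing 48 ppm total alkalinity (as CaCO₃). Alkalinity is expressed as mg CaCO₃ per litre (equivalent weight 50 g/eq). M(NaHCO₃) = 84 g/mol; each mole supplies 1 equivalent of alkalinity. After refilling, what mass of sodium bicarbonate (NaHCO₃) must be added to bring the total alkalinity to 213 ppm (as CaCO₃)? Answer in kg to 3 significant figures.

8.79 kg

Volume: 192 m³ = 192,000 L.
After draining 18% and refilling: 216 × 0.82 + 48 × 0.18 = 185.76 ppm.
Deficit to target: 213 − 185.76 = 27.24 mg/L.
As CaCO₃: 27.24 mg/L × 192,000 L = 5230 g; ÷ 50 g/eq ÷ 1 = 104.6 mol NaHCO₃.
Mass: 104.6 × 84 = 8787 g.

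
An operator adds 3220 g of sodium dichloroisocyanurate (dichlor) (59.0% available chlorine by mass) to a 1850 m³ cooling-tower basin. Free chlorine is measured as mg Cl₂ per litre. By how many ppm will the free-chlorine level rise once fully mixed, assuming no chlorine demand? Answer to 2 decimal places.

1.03 ppm

Volume: 1850 m³ = 1,850,000 L.
Available chlorine delivered: 3220 g × 0.59 = 1900 g as Cl₂.
Concentration rise: 1900 g / 1,850,000 L = 1.027 mg/L = 1.03 ppm.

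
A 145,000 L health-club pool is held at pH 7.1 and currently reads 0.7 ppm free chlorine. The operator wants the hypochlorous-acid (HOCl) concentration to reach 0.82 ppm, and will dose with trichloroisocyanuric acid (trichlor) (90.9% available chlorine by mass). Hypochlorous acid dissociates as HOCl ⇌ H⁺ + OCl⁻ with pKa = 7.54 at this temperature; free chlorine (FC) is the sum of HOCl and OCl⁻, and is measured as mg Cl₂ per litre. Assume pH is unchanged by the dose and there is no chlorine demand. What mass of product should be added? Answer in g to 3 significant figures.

66.6 g

[OCl⁻]/[HOCl] = 10^(pH − pKa) = 10^(7.1 − 7.54) = 0.3631; fraction as HOCl = 1/(1 + 0.3631) = 0.7336.
Free chlorine required for 0.82 ppm HOCl: 0.82 / 0.7336 = 1.118 ppm.
FC to add: 1.118 − 0.7 = 0.4177 mg/L as Cl₂.
Cl₂ equivalent: 0.4177 mg/L × 145,000 L = 60.57 g.
Product at 90.9% available Cl: 60.57 / 0.909 = 66.63 g.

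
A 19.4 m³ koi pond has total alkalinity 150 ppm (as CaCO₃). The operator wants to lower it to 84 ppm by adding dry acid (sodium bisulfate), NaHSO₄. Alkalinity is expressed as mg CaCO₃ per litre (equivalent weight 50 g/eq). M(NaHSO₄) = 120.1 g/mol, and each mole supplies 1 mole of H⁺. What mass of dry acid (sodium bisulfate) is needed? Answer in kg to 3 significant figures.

Volume: 19.4 m³ = 19,400 L.
Alkalinity to neutralize: (150 − 84) = 66 mg/L as CaCO₃ × 19,400 L = 1280 g as CaCO₃.
Equivalents of H⁺ required: 1280 ÷ 50 g/eq = 25.61 eq = 25.61 mol NaHSO₄.
Mass of NaHSO₄: 25.61 × 120.1 = 3076 g.

3.08 kg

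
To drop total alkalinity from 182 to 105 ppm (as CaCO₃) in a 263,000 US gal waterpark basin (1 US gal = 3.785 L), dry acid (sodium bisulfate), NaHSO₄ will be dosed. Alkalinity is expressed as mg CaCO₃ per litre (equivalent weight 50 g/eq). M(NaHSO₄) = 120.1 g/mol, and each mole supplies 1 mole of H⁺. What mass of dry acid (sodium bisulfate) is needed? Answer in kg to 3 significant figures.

184 kg

Volume: 263,000 US gal × 3.785 L/gal = 995,455 L.
Alkalinity to neutralize: (182 − 105) = 77 mg/L as CaCO₃ × 995,455 L = 76,650 g as CaCO₃.
Equivalents of H⁺ required: 76,650 ÷ 50 g/eq = 1533 eq = 1533 mol NaHSO₄.
Mass of NaHSO₄: 1533 × 120.1 = 184,100 g.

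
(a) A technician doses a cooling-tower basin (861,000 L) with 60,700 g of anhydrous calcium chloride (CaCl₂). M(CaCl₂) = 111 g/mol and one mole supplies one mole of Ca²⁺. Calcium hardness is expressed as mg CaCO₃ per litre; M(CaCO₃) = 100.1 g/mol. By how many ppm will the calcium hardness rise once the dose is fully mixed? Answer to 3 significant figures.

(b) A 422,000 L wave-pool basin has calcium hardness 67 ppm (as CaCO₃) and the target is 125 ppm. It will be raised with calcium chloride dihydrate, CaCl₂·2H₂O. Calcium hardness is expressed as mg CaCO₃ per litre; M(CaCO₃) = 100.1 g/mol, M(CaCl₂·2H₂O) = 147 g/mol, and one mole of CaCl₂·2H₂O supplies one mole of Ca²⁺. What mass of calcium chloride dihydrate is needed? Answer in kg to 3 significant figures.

(a) 63.6 ppm; (b) 35.9 kg

(a) Moles of Ca²⁺: 60,700 g ÷ 111 g/mol = 546.8 mol.
(a) As CaCO₃: 546.8 mol × 100.1 g/mol = 54,740 g.
(a) Rise: 54,740 g / 861,000 L × 1000 = 63.58 mg/L.

(b) Hardness to add: (125 − 67) = 58 mg/L as CaCO₃ × 422,000 L = 24,480 g as CaCO₃.
(b) Moles of Ca²⁺ (1 mol Ca²⁺ ≡ 1 mol CaCO₃): 24,480 / 100.1 g/mol = 244.5 mol.
(b) Mass of CaCl₂·2H₂O: 244.5 × 147 = 35,940 g.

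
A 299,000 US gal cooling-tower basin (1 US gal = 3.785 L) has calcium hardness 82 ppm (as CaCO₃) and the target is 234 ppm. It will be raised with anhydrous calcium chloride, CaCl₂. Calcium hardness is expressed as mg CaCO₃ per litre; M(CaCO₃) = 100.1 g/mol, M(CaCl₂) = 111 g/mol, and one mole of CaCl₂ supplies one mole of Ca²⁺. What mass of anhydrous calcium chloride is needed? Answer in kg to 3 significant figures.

191 kg

Volume: 299,000 US gal × 3.785 L/gal = 1,131,715 L.
Hardness to add: (234 − 82) = 152 mg/L as CaCO₃ × 1,131,715 L = 172,000 g as CaCO₃.
Moles of Ca²⁺ (1 mol Ca²⁺ ≡ 1 mol CaCO₃): 172,000 / 100.1 g/mol = 1718 mol.
Mass of CaCl₂: 1718 × 111 = 190,800 g.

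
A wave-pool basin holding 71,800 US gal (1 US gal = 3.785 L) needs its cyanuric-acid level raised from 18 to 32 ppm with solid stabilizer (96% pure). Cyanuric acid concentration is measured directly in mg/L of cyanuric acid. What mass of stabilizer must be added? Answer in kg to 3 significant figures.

3.96 kg

Volume: 71,800 US gal × 3.785 L/gal = 271,763 L.
CYA to add: (32 − 18) = 14 mg/L × 271,763 L = 3805 g cyanuric acid.
At 96% purity: 3805 / 0.96 = 3963 g product.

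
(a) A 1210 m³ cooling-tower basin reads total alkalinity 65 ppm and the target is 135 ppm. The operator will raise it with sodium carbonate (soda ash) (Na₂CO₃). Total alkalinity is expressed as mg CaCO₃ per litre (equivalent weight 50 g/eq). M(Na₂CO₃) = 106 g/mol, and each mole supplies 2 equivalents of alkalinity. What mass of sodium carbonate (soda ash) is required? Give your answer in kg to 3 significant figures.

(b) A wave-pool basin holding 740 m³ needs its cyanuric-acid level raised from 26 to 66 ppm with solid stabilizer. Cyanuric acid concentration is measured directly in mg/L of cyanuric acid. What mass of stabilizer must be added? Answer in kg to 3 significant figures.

(a) Volume: 1210 m³ = 1,210,000 L.
(a) Alkalinity to add: (135 − 65) = 70 mg/L as CaCO₃ × 1,210,000 L = 84,700 g as CaCO₃.
(a) Equivalents: 84,700 g ÷ 50 g/eq = 1694 eq.
(a) Each mole of Na₂CO₃ supplies 2 eq, so 1694 / 2 = 847 mol.
(a) Mass: 847 mol × 106 g/mol = 89,780 g.

(b) Volume: 740 m³ = 740,000 L.
(b) CYA to add: (66 − 26) = 40 mg/L × 740,000 L = 29,600 g cyanuric acid.

(a) 89.8 kg; (b) 29.6 kg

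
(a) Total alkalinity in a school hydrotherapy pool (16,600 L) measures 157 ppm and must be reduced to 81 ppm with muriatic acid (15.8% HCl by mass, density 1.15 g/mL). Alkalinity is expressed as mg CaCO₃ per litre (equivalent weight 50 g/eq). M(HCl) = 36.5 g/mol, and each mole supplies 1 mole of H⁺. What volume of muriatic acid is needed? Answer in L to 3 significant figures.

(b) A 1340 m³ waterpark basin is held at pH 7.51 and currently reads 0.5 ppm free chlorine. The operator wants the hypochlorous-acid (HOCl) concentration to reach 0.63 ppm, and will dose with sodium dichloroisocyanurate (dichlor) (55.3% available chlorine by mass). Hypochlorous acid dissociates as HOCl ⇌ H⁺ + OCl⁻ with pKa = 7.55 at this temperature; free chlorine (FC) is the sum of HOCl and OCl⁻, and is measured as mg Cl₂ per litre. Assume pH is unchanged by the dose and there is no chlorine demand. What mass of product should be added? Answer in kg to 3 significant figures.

(a) 5.07 L; (b) 1.71 kg

(a) Alkalinity to neutralize: (157 − 81) = 76 mg/L as CaCO₃ × 16,600 L = 1262 g as CaCO₃.
(a) Equivalents of H⁺ required: 1262 ÷ 50 g/eq = 25.23 eq = 25.23 mol HCl.
(a) Mass of HCl: 25.23 × 36.5 = 921 g.
(a) Mass of 15.8% solution: 921 / 0.158 = 5829 g.
(a) Volume: 5829 g ÷ 1.15 g/mL = 5069 mL.

(b) Volume: 1340 m³ = 1,340,000 L.
(b) [OCl⁻]/[HOCl] = 10^(pH − pKa) = 10^(7.51 − 7.55) = 0.912; fraction as HOCl = 1/(1 + 0.912) = 0.523.
(b) Free chlorine required for 0.63 ppm HOCl: 0.63 / 0.523 = 1.205 ppm.
(b) FC to add: 1.205 − 0.5 = 0.7046 mg/L as Cl₂.
(b) Cl₂ equivalent: 0.7046 mg/L × 1,340,000 L = 944.1 g.
(b) Product at 55.3% available Cl: 944.1 / 0.553 = 1707 g.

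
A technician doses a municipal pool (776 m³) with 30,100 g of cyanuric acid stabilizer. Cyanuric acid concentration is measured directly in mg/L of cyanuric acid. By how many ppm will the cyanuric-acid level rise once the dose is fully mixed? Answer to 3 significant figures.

38.8 ppm

Volume: 776 m³ = 776,000 L.
Rise: 30,100 g / 776,000 L × 1000 = 38.79 mg/L.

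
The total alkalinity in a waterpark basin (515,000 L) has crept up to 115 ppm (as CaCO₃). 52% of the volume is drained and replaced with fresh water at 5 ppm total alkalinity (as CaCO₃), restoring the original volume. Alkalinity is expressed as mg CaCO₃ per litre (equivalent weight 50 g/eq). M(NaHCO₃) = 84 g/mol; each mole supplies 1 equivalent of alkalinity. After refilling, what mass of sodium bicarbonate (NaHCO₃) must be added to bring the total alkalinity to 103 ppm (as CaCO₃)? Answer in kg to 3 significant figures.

39.1 kg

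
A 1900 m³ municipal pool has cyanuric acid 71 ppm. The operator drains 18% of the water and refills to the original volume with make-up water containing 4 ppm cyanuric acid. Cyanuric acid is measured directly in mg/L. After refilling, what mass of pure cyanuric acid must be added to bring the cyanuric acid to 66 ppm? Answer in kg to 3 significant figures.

13.4 kg

Volume: 1900 m³ = 1,900,000 L.
After draining 18% and refilling: 71 × 0.82 + 4 × 0.18 = 58.94 ppm.
Deficit to target: 66 − 58.94 = 7.06 mg/L.
Mass: 7.06 mg/L × 1,900,000 L = 13,410 g cyanuric acid.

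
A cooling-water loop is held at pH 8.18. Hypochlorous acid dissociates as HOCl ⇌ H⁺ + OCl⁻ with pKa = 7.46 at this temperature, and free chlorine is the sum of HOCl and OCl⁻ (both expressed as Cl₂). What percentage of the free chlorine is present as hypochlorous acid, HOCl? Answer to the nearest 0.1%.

16.0%

[OCl⁻]/[HOCl] = 10^(pH − pKa) = 10^(8.18 − 7.46) = 10^0.72 = 5.248.
Fraction as HOCl = 1 / (1 + 5.248) = 0.16.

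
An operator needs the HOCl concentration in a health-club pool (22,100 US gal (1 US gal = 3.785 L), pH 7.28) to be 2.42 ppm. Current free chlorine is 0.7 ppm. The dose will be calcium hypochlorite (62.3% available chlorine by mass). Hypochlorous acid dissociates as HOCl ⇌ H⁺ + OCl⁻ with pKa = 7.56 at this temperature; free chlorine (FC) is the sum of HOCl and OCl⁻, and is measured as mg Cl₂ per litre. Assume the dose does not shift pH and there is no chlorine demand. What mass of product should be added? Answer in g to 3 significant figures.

Volume: 22,100 US gal × 3.785 L/gal = 83,648 L.
[OCl⁻]/[HOCl] = 10^(pH − pKa) = 10^(7.28 − 7.56) = 0.5248; fraction as HOCl = 1/(1 + 0.5248) = 0.6558.
Free chlorine required for 2.42 ppm HOCl: 2.42 / 0.6558 = 3.69 ppm.
FC to add: 3.69 − 0.7 = 2.99 mg/L as Cl₂.
Cl₂ equivalent: 2.99 mg/L × 83,648 L = 250.1 g.
Product at 62.3% available Cl: 250.1 / 0.623 = 401.5 g.

401 g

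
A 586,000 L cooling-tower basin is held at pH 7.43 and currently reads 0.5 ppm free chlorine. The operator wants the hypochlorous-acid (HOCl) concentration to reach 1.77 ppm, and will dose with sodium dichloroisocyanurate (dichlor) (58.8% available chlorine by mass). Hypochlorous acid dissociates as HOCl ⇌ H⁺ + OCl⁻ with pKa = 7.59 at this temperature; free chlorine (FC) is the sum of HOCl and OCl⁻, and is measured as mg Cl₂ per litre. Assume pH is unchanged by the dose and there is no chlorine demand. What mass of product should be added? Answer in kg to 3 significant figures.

2.49 kg

[OCl⁻]/[HOCl] = 10^(pH − pKa) = 10^(7.43 − 7.59) = 0.6918; fraction as HOCl = 1/(1 + 0.6918) = 0.5911.
Free chlorine required for 1.77 ppm HOCl: 1.77 / 0.5911 = 2.995 ppm.
FC to add: 2.995 − 0.5 = 2.495 mg/L as Cl₂.
Cl₂ equivalent: 2.495 mg/L × 586,000 L = 1462 g.
Product at 58.8% available Cl: 1462 / 0.588 = 2486 g.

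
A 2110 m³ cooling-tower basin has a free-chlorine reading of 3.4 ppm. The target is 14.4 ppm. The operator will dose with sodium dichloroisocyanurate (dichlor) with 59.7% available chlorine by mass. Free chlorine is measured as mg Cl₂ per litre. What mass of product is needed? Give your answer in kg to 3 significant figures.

38.9 kg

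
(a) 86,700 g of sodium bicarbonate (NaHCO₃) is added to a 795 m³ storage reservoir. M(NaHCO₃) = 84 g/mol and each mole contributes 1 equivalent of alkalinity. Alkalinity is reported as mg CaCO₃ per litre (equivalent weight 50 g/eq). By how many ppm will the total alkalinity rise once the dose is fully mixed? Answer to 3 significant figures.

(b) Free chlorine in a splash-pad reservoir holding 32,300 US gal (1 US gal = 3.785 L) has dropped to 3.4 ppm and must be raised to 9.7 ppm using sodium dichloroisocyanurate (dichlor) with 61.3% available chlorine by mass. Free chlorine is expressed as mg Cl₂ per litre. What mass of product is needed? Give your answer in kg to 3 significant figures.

(a) 64.9 ppm; (b) 1.26 kg

(a) Volume: 795 m³ = 795,000 L.
(a) Moles of NaHCO₃: 86,700 g ÷ 84 g/mol = 1032 mol → 1032 eq of alkalinity.
(a) As CaCO₃: 1032 eq × 50 g/eq = 51,610 g.
(a) Rise: 51,610 g / 795,000 L × 1000 = 64.91 mg/L.

(b) Volume: 32,300 US gal × 3.785 L/gal = 122,256 L.
(b) Chlorine deficit: 9.7 − 3.4 = 6.3 ppm = 6.3 mg/L as Cl₂.
(b) Cl₂ equivalent needed: 6.3 mg/L × 122,256 L = 770,200 mg = 770.2 g.
(b) Product at 61.3% available chlorine: 770.2 / 0.613 = 1256 g.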